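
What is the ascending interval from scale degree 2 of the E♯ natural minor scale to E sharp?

minor seventh

Scale degree 2 of E# natural minor is F##.
F## up to E#: letters F→E make it a seventh; 10 semitones makes it minor.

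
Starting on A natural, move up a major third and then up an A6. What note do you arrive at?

A##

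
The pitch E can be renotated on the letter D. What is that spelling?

D##

Plain D sits 2 semitones below E, so on the letter D the same pitch needs a double sharp: D##.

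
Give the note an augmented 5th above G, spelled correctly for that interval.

D#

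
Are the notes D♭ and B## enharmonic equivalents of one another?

Db is pitch class 1; B## is pitch class 1.
All spellings map to pitch class 1, so they are enharmonically equivalent.

Yes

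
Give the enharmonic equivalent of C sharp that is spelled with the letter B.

B##

Plain B sits 2 semitones below C#, so on the letter B the same pitch needs a double sharp: B##.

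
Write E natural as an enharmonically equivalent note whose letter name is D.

Plain D sits 2 semitones below E, so on the letter D the same pitch needs a double sharp: D##.

D##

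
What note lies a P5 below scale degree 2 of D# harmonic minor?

Scale degree 2 of D# harmonic minor is E#.
A perfect fifth (7 semitones) below E# lands on the letter A, giving A#.

A#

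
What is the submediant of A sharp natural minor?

Degree 6 takes the letter 5 steps above A, which is F.
In natural minor, degree 6 sits 8 semitones above the tonic. A# + 8 semitones is pitch class 6, spelled on F as F#.

F#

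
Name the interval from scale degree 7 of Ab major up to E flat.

Scale degree 7 of Ab major is G.
G up to Eb: letters G→E make it a sixth; 8 semitones makes it minor.

minor sixth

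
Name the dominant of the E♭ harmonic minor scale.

Bb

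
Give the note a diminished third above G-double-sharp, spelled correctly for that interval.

B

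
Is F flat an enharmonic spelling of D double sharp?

Fb = pitch class 4 and D## = pitch class 4 — the same pitch class, so they are enharmonic equivalents.

Yes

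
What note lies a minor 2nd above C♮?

Db

C up a major second is D, so the target letter is D.
From C, a minor second is 1 semitone up: Db.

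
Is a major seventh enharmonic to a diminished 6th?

No

A major seventh spans 11 semitones; a diminished sixth spans 7.
The spans differ, so they are not enharmonic equivalents.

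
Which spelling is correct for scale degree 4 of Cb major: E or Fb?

Fb

Each scale degree takes a distinct letter name. Degree 4 of a scale on C must use the letter F.
Fb and E are enharmonically the same pitch, but only Fb uses the letter F, so it is the correct spelling here.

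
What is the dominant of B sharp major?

F##

Degree 5 takes the letter 4 steps above B, which is F.
In major, degree 5 sits 7 semitones above the tonic. B# + 7 semitones is pitch class 7, spelled on F as F##.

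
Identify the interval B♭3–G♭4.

The letter names run B→G, a span of 5 letter steps, so the interval is some kind of sixth.
Bb to Gb is 8 semitones. A major sixth is 9, so 8 makes it minor.

minor sixth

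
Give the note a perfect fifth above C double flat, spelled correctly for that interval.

A fifth above C lands on the letter G.
A perfect fifth spans 7 semitones, so Cbb moves to pitch class 5. On the letter G that is Gbb.

Gbb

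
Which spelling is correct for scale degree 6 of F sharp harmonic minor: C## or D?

Each scale degree takes a distinct letter name. Degree 6 of a scale on F must use the letter D.
D and C## are enharmonically the same pitch, but only D uses the letter D, so it is the correct spelling here.

D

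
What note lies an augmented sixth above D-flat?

D up a major sixth is B, so the target letter is B.
From Db, an augmented sixth is 10 semitones up: B.

B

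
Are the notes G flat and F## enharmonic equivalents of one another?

No

Gb is pitch class 6; F## is pitch class 7.
The pitch classes differ (6 vs. 7), so they are not enharmonic equivalents.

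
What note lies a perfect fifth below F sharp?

B

F down a perfect fifth is Bb, so the target letter is B.
From F#, a perfect fifth is 7 semitones down: B.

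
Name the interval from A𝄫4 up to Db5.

augmented fourth

Counting letters A–B–C–D gives a fourth.
Abb→Db = 6 semitones, 1 wider than the perfect fourth (5), so augmented.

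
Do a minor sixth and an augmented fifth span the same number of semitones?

A minor sixth spans 8 semitones; an augmented fifth spans 8.
They are enharmonically equivalent.

Yes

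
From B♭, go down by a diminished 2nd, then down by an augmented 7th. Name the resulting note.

Bb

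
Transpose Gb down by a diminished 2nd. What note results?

F#

A second below G lands on the letter F.
A diminished second spans 0 semitones, so Gb moves to pitch class 6. On the letter F that is F#.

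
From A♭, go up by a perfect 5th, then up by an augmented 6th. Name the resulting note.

A perfect fifth up from Ab is Eb (letter E, 7 semitones up).
An augmented sixth up from Eb is C# (letter C, 10 semitones up).

C#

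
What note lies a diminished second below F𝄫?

Eb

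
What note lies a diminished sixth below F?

A sixth below F lands on the letter A.
A diminished sixth spans 7 semitones, so F moves to pitch class 10. On the letter A that is A#.

A#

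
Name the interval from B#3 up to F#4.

The letter names run B→F, a span of 4 letter steps, so the interval is some kind of fifth.
B# to F# is 6 semitones. A perfect fifth is 7, so 6 makes it diminished.

diminished fifth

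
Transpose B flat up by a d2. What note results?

B up a major second is C#, so the target letter is C.
From Bb, a diminished second is 0 semitones up: Cbb.

Cbb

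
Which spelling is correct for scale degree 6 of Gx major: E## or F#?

E##

Each scale degree takes a distinct letter name. Degree 6 of a scale on G must use the letter E.
E## and F# are enharmonically the same pitch, but only E## uses the letter E, so it is the correct spelling here.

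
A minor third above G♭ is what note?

A third above G lands on the letter B.
A minor third spans 3 semitones, so Gb moves to pitch class 9. On the letter B that is Bbb.

Bbb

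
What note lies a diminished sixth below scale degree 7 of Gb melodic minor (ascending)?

Scale degree 7 of Gb melodic minor (ascending) is F.
A diminished sixth (7 semitones) below F lands on the letter A, giving A#.

A#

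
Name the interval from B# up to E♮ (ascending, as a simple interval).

diminished fourth

Counting letters B–C–D–E gives a fourth.
B#→E = 4 semitones, 1 narrower than the perfect fourth (5), so diminished.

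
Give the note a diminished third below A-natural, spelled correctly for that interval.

F##

A down a major third is F, so the target letter is F.
From A, a diminished third is 2 semitones down: F##.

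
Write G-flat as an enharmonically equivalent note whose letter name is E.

Plain E sits 2 semitones below Gb, so on the letter E the same pitch needs a double sharp: E##.

E##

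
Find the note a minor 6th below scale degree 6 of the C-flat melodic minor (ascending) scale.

Scale degree 6 of Cb melodic minor (ascending) is Ab.
A minor sixth (8 semitones) below Ab lands on the letter C, giving C.

C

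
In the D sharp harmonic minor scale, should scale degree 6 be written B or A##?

Each scale degree takes a distinct letter name. Degree 6 of a scale on D must use the letter B.
B and A## are enharmonically the same pitch, but only B uses the letter B, so it is the correct spelling here.

B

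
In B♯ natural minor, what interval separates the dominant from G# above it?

The dominant of B# natural minor is F##.
F## up to G#: letters F→G make it a second; 1 semitone makes it minor.

minor second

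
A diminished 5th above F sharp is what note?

C

A fifth above F lands on the letter C.
A diminished fifth spans 6 semitones, so F# moves to pitch class 0. On the letter C that is C.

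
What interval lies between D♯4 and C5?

diminished seventh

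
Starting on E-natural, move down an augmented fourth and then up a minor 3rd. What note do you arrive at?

Db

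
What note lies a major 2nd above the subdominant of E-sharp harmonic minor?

The subdominant of E# harmonic minor is A#.
A major second (2 semitones) above A# lands on the letter B, giving B#.

B#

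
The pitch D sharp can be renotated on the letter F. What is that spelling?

Fbb

D# is pitch class 3. The letter F alone is pitch class 5.
To reach pitch class 3 from F requires an offset of -2 semitones, i.e. double flat: Fbb.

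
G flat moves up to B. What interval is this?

augmented third

Counting letters G–A–B gives a third.
Gb→B = 5 semitones, 1 wider than the major third (4), so augmented.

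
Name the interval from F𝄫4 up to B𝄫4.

Counting letters F–G–A–B gives a fourth.
Fbb→Bbb = 6 semitones, 1 wider than the perfect fourth (5), so augmented.

augmented fourth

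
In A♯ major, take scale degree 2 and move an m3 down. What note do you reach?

G##

Scale degree 2 of A# major is B#.
A minor third (3 semitones) below B# lands on the letter G, giving G##.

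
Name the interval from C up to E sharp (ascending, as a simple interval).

Counting letters C–D–E gives a third.
C→E# = 5 semitones, 1 wider than the major third (4), so augmented.

augmented third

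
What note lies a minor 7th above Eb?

A seventh above E lands on the letter D.
A minor seventh spans 10 semitones, so Eb moves to pitch class 1. On the letter D that is Db.

Db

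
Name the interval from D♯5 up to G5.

Counting letters D–E–F–G gives a fourth.
D#→G = 4 semitones, 1 narrower than the perfect fourth (5), so diminished.

diminished fourth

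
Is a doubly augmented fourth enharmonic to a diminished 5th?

A doubly augmented fourth spans 7 semitones; a diminished fifth spans 6.
The spans differ, so they are not enharmonic equivalents.

No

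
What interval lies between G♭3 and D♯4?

The letter names run G→D, a span of 4 letter steps, so the interval is some kind of fifth.
Gb to D# is 9 semitones. A perfect fifth is 7, so 9 makes it doubly augmented.

doubly augmented fifth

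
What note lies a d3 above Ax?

A third above A lands on the letter C.
A diminished third spans 2 semitones, so A## moves to pitch class 1. On the letter C that is C#.

C#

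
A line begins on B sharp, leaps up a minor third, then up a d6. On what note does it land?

A minor third up from B# is D# (letter D, 3 semitones up).
A diminished sixth up from D# is Bb (letter B, 7 semitones up).

Bb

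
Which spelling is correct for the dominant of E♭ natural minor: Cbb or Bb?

Bb

Each scale degree takes a distinct letter name. Degree 5 of a scale on E must use the letter B.
Bb and Cbb are enharmonically the same pitch, but only Bb uses the letter B, so it is the correct spelling here.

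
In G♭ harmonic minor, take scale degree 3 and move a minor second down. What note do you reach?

Scale degree 3 of Gb harmonic minor is Bbb.
A minor second (1 semitone) below Bbb lands on the letter A, giving Ab.

Ab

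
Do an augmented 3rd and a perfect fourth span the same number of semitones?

Yes

An augmented third spans 5 semitones; a perfect fourth spans 5.
They are enharmonically equivalent.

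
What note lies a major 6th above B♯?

B up a major sixth is G#, so the target letter is G.
From B#, a major sixth is 9 semitones up: G##.

G##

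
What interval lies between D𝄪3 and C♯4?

Counting letters D–E–F–G–A–B–C gives a seventh.
D##→C# = 9 semitones, 2 narrower than the major seventh (11), so diminished.

diminished seventh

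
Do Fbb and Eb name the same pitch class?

Yes

Fbb is pitch class 3; Eb is pitch class 3.
All spellings map to pitch class 3, so they are enharmonically equivalent.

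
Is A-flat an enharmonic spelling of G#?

Yes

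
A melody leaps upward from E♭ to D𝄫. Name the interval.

Counting letters E–F–G–A–B–C–D gives a seventh.
Eb→Dbb = 9 semitones, 2 narrower than the major seventh (11), so diminished.

diminished seventh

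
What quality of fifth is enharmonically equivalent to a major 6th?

doubly augmented

A major sixth spans 9 semitones.
A fifth spanning 9 semitones is doubly augmented (the perfect fifth is 7).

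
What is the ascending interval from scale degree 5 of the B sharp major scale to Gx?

major second

Scale degree 5 of B# major is F##.
F## up to G##: letters F→G make it a second; 2 semitones makes it major.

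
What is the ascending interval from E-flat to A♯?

doubly augmented fourth

The letter names run E→A, a span of 3 letter steps, so the interval is some kind of fourth.
Eb to A# is 7 semitones. A perfect fourth is 5, so 7 makes it doubly augmented.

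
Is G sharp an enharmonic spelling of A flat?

Yes

G# = pitch class 8 and Ab = pitch class 8 — the same pitch class, so they are enharmonic equivalents.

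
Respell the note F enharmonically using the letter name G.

Gbb

Plain G sits 2 semitones above F, so on the letter G the same pitch needs a double flat: Gbb.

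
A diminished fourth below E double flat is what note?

Bb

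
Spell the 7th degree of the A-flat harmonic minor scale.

The Ab harmonic minor scale runs Ab Bb Cb Db Eb Fb G.
Degree 7 is G.

G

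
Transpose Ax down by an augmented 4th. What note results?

E#

A down a perfect fourth is E, so the target letter is E.
From A##, an augmented fourth is 6 semitones down: E#.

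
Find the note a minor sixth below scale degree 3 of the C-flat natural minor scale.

Scale degree 3 of Cb natural minor is Ebb.
A minor sixth (8 semitones) below Ebb lands on the letter G, giving Gb.

Gb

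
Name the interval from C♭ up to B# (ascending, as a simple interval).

doubly augmented seventh

Counting letters C–D–E–F–G–A–B gives a seventh.
Cb→B# = 13 semitones, 2 wider than the major seventh (11), so doubly augmented.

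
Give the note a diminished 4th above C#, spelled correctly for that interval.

F

A fourth above C lands on the letter F.
A diminished fourth spans 4 semitones, so C# moves to pitch class 5. On the letter F that is F.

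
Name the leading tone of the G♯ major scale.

F##

Degree 7 takes the letter 6 steps above G, which is F.
In major, degree 7 sits 11 semitones above the tonic. G# + 11 semitones is pitch class 7, spelled on F as F##.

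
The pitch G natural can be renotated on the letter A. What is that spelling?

Abb

G is pitch class 7. The letter A alone is pitch class 9.
To reach pitch class 7 from A requires an offset of -2 semitones, i.e. double flat: Abb.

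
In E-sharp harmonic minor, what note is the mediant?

G#

Degree 3 takes the letter 2 steps above E, which is G.
In harmonic minor, degree 3 sits 3 semitones above the tonic. E# + 3 semitones is pitch class 8, spelled on G as G#.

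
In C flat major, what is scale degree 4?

Fb

The Cb major scale runs Cb Db Eb Fb Gb Ab Bb.
Degree 4 is Fb.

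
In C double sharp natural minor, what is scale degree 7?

B#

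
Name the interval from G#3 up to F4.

diminished seventh

The letter names run G→F, a span of 6 letter steps, so the interval is some kind of seventh.
G# to F is 9 semitones. A major seventh is 11, so 9 makes it diminished.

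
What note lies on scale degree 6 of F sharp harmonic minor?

D

Degree 6 takes the letter 5 steps above F, which is D.
In harmonic minor, degree 6 sits 8 semitones above the tonic. F# + 8 semitones is pitch class 2, spelled on D as D.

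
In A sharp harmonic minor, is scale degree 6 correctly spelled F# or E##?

F#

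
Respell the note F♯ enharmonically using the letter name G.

F# is pitch class 6. The letter G alone is pitch class 7.
To reach pitch class 6 from G requires an offset of -1 semitone, i.e. flat: Gb.

Gb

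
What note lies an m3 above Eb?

A third above E lands on the letter G.
A minor third spans 3 semitones, so Eb moves to pitch class 6. On the letter G that is Gb.

Gb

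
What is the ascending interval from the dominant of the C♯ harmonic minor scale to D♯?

The dominant of C# harmonic minor is G#.
G# up to D#: letters G→D make it a fifth; 7 semitones makes it perfect.

perfect fifth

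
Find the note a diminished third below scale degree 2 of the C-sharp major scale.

B##

Scale degree 2 of C# major is D#.
A diminished third (2 semitones) below D# lands on the letter B, giving B##.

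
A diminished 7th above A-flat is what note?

Gbb

A up a major seventh is G#, so the target letter is G.
From Ab, a diminished seventh is 9 semitones up: Gbb.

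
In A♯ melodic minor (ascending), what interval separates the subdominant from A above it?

The subdominant of A# melodic minor (ascending) is D#.
D# up to A: letters D→A make it a fifth; 6 semitones makes it diminished.

diminished fifth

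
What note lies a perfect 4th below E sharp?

A fourth below E lands on the letter B.
A perfect fourth spans 5 semitones, so E# moves to pitch class 0. On the letter B that is B#.

B#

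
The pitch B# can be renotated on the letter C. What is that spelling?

C

Plain C sits at the same pitch as B#, so on the letter C the same pitch needs a natural: C.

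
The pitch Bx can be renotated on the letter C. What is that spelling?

Plain C sits 1 semitone below B##, so on the letter C the same pitch needs a sharp: C#.

C#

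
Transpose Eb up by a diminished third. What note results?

Gbb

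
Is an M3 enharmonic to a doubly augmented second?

A major third spans 4 semitones; a doubly augmented second spans 4.
They are enharmonically equivalent.

Yes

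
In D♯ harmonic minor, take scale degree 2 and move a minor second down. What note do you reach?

Scale degree 2 of D# harmonic minor is E#.
A minor second (1 semitone) below E# lands on the letter D, giving D##.

D##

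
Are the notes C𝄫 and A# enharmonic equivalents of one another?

Yes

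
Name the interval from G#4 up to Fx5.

major seventh

The letter names run G→F, a span of 6 letter steps, so the interval is some kind of seventh.
G# to F## is 11 semitones. A major seventh is 11, so 11 makes it major.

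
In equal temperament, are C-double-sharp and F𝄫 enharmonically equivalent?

C## is pitch class 2; Fbb is pitch class 3.
The pitch classes differ (2 vs. 3), so they are not enharmonic equivalents.

No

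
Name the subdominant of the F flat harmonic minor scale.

Degree 4 takes the letter 3 steps above F, which is B.
In harmonic minor, degree 4 sits 5 semitones above the tonic. Fb + 5 semitones is pitch class 9, spelled on B as Bbb.

Bbb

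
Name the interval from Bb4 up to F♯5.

augmented fifth

Counting letters B–C–D–E–F gives a fifth.
Bb→F# = 8 semitones, 1 wider than the perfect fifth (7), so augmented.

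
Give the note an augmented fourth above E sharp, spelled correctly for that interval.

E up a perfect fourth is A, so the target letter is A.
From E#, an augmented fourth is 6 semitones up: A##.

A##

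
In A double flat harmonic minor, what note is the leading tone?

Gb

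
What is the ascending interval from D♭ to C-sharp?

Counting letters D–E–F–G–A–B–C gives a seventh.
Db→C# = 12 semitones, 1 wider than the major seventh (11), so augmented.

augmented seventh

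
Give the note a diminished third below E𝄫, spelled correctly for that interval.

C

A third below E lands on the letter C.
A diminished third spans 2 semitones, so Ebb moves to pitch class 0. On the letter C that is C.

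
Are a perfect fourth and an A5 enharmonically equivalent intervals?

No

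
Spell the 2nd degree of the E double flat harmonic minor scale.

The Ebb harmonic minor scale runs Ebb Fb Gbb Abb Bbb Cbb Db.
Degree 2 is Fb.

Fb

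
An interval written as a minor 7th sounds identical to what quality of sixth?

augmented

A minor seventh spans 10 semitones.
A sixth spanning 10 semitones is augmented (the major sixth is 9).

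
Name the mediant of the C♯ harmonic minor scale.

Degree 3 takes the letter 2 steps above C, which is E.
In harmonic minor, degree 3 sits 3 semitones above the tonic. C# + 3 semitones is pitch class 4, spelled on E as E.

E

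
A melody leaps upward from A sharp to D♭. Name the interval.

doubly diminished fourth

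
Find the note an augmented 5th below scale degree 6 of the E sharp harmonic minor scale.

F

Scale degree 6 of E# harmonic minor is C#.
An augmented fifth (8 semitones) below C# lands on the letter F, giving F.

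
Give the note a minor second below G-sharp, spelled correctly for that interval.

G down a major second is F, so the target letter is F.
From G#, a minor second is 1 semitone down: F##.

F##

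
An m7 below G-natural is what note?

A seventh below G lands on the letter A.
A minor seventh spans 10 semitones, so G moves to pitch class 9. On the letter A that is A.

A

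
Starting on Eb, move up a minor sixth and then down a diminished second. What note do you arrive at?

B

A minor sixth up from Eb is Cb (letter C, 8 semitones up).
A diminished second down from Cb is B (letter B, 0 semitones down).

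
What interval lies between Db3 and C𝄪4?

doubly augmented seventh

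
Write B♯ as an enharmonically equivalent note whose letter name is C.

Plain C sits at the same pitch as B#, so on the letter C the same pitch needs a natural: C.

C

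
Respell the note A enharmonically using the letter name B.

Bbb

Plain B sits 2 semitones above A, so on the letter B the same pitch needs a double flat: Bbb.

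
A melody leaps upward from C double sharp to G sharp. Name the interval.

The letter names run C→G, a span of 4 letter steps, so the interval is some kind of fifth.
C## to G# is 6 semitones. A perfect fifth is 7, so 6 makes it diminished.

diminished fifth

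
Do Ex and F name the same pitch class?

Two spellings are enharmonically equivalent only if they share a pitch class.
Here E## → 6, F → 5; 5 ≠ 6, so they are not.

No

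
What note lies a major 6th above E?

E up a major sixth is C#, so the target letter is C.
From E, a major sixth is 9 semitones up: C#.

C#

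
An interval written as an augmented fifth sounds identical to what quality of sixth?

minor

An augmented fifth spans 8 semitones.
A sixth spanning 8 semitones is minor (the major sixth is 9).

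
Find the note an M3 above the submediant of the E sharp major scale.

E##

The submediant of E# major is C##.
A major third (4 semitones) above C## lands on the letter E, giving E##.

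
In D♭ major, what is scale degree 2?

Eb

Degree 2 takes the letter 1 step above D, which is E.
In major, degree 2 sits 2 semitones above the tonic. Db + 2 semitones is pitch class 3, spelled on E as Eb.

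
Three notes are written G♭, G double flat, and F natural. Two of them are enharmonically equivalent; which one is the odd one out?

Gb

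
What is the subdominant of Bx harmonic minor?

E##

Degree 4 takes the letter 3 steps above B, which is E.
In harmonic minor, degree 4 sits 5 semitones above the tonic. B## + 5 semitones is pitch class 6, spelled on E as E##.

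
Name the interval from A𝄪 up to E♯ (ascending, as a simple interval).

diminished fifth

The letter names run A→E, a span of 4 letter steps, so the interval is some kind of fifth.
A## to E# is 6 semitones. A perfect fifth is 7, so 6 makes it diminished.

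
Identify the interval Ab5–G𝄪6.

Counting letters A–B–C–D–E–F–G gives a seventh.
Ab→G## = 13 semitones, 2 wider than the major seventh (11), so doubly augmented.

doubly augmented seventh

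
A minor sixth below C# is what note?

C down a major sixth is Eb, so the target letter is E.
From C#, a minor sixth is 8 semitones down: E#.

E#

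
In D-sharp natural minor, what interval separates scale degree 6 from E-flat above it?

Scale degree 6 of D# natural minor is B.
B up to Eb: letters B→E make it a fourth; 4 semitones makes it diminished.

diminished fourth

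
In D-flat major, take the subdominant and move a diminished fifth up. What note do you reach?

The subdominant of Db major is Gb.
A diminished fifth (6 semitones) above Gb lands on the letter D, giving Dbb.

Dbb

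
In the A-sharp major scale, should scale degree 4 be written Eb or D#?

D#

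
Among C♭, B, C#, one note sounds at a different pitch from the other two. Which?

In 12-tone equal temperament, enharmonic equivalents share a pitch class. Cb is pitch class 11; B is pitch class 11; C# is pitch class 1.
Cb and B share pitch class 11, while C# is pitch class 1.

C#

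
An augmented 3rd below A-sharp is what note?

F

A third below A lands on the letter F.
An augmented third spans 5 semitones, so A# moves to pitch class 5. On the letter F that is F.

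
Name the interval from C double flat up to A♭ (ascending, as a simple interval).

augmented sixth

Counting letters C–D–E–F–G–A gives a sixth.
Cbb→Ab = 10 semitones, 1 wider than the major sixth (9), so augmented.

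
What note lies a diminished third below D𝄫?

Bb

D down a major third is Bb, so the target letter is B.
From Dbb, a diminished third is 2 semitones down: Bb.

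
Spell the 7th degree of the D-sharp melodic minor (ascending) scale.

C##

Degree 7 takes the letter 6 steps above D, which is C.
In melodic minor (ascending), degree 7 sits 11 semitones above the tonic. D# + 11 semitones is pitch class 2, spelled on C as C##.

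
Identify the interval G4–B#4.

augmented third

The letter names run G→B, a span of 2 letter steps, so the interval is some kind of third.
G to B# is 5 semitones. A major third is 4, so 5 makes it augmented.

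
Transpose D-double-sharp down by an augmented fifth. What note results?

G#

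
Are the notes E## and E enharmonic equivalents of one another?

E## is pitch class 6; E is pitch class 4.
The pitch classes differ (6 vs. 4), so they are not enharmonic equivalents.

No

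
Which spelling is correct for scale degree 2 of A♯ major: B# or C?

Each scale degree takes a distinct letter name. Degree 2 of a scale on A must use the letter B.
B# and C are enharmonically the same pitch, but only B# uses the letter B, so it is the correct spelling here.

B#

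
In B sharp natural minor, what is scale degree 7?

The B# natural minor scale runs B# C## D# E# F## G# A#.
Degree 7 is A#.

A#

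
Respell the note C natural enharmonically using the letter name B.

Plain B sits 1 semitone below C, so on the letter B the same pitch needs a sharp: B#.

B#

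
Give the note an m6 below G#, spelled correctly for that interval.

B#

G down a major sixth is Bb, so the target letter is B.
From G#, a minor sixth is 8 semitones down: B#.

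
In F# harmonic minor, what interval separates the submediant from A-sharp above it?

augmented fifth

The submediant of F# harmonic minor is D.
D up to A#: letters D→A make it a fifth; 8 semitones makes it augmented.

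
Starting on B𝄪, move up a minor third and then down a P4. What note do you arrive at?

A##

A minor third up from B## is D## (letter D, 3 semitones up).
A perfect fourth down from D## is A## (letter A, 5 semitones down).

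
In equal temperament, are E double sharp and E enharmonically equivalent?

No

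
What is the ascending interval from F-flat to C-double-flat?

diminished fifth

Counting letters F–G–A–B–C gives a fifth.
Fb→Cbb = 6 semitones, 1 narrower than the perfect fifth (7), so diminished.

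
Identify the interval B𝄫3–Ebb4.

perfect fourth

The letter names run B→E, a span of 3 letter steps, so the interval is some kind of fourth.
Bbb to Ebb is 5 semitones. A perfect fourth is 5, so 5 makes it perfect.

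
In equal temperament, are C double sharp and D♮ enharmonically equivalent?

Yes

C## = pitch class 2 and D = pitch class 2 — the same pitch class, so they are enharmonic equivalents.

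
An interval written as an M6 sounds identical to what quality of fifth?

doubly augmented

A major sixth spans 9 semitones.
A fifth spanning 9 semitones is doubly augmented (the perfect fifth is 7).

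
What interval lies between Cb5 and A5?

The letter names run C→A, a span of 5 letter steps, so the interval is some kind of sixth.
Cb to A is 10 semitones. A major sixth is 9, so 10 makes it augmented.

augmented sixth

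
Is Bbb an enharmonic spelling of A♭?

Two spellings are enharmonically equivalent only if they share a pitch class.
Here Bbb → 9, Ab → 8; 8 ≠ 9, so they are not.

No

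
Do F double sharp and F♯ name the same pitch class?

No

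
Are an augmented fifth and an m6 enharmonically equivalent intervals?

An augmented fifth spans 8 semitones; a minor sixth spans 8.
They are enharmonically equivalent.

Yes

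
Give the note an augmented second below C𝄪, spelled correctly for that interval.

C down a major second is Bb, so the target letter is B.
From C##, an augmented second is 3 semitones down: B.

B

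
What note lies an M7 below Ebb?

Fbb

A seventh below E lands on the letter F.
A major seventh spans 11 semitones, so Ebb moves to pitch class 3. On the letter F that is Fbb.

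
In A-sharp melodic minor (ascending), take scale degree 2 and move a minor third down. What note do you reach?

Scale degree 2 of A# melodic minor (ascending) is B#.
A minor third (3 semitones) below B# lands on the letter G, giving G##.

G##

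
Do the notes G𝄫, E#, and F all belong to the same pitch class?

Yes

Gbb is pitch class 5; E# is pitch class 5; F is pitch class 5.
All spellings map to pitch class 5, so they are enharmonically equivalent.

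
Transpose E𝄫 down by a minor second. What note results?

Db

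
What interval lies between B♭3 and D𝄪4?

Counting letters B–C–D gives a third.
Bb→D## = 6 semitones, 2 wider than the major third (4), so doubly augmented.

doubly augmented third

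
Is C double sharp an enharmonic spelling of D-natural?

C## = pitch class 2 and D = pitch class 2 — the same pitch class, so they are enharmonic equivalents.

Yes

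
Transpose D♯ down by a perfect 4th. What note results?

D down a perfect fourth is A, so the target letter is A.
From D#, a perfect fourth is 5 semitones down: A#.

A#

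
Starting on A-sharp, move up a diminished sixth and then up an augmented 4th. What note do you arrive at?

B

A diminished sixth up from A# is F (letter F, 7 semitones up).
An augmented fourth up from F is B (letter B, 6 semitones up).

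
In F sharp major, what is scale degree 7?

E#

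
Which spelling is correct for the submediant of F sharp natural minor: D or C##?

D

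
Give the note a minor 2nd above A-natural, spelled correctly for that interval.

Bb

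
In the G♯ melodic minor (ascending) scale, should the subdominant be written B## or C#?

Each scale degree takes a distinct letter name. Degree 4 of a scale on G must use the letter C.
C# and B## are enharmonically the same pitch, but only C# uses the letter C, so it is the correct spelling here.

C#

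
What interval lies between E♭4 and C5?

Counting letters E–F–G–A–B–C gives a sixth.
Eb→C = 9 semitones, exactly the major sixth.

major sixth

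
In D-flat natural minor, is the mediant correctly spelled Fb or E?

Fb

Each scale degree takes a distinct letter name. Degree 3 of a scale on D must use the letter F.
Fb and E are enharmonically the same pitch, but only Fb uses the letter F, so it is the correct spelling here.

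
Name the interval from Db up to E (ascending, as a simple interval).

augmented second

Counting letters D–E gives a second.
Db→E = 3 semitones, 1 wider than the major second (2), so augmented.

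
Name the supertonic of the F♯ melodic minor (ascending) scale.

Degree 2 takes the letter 1 step above F, which is G.
In melodic minor (ascending), degree 2 sits 2 semitones above the tonic. F# + 2 semitones is pitch class 8, spelled on G as G#.

G#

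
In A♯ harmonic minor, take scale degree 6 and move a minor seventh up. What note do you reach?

Scale degree 6 of A# harmonic minor is F#.
A minor seventh (10 semitones) above F# lands on the letter E, giving E.

E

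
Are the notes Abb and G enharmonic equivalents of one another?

Yes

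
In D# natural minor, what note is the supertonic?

E#

The D# natural minor scale runs D# E# F# G# A# B C#.
Degree 2 is E#.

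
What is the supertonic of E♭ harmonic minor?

F

Degree 2 takes the letter 1 step above E, which is F.
In harmonic minor, degree 2 sits 2 semitones above the tonic. Eb + 2 semitones is pitch class 5, spelled on F as F.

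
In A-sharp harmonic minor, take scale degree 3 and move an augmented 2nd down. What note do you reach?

Scale degree 3 of A# harmonic minor is C#.
An augmented second (3 semitones) below C# lands on the letter B, giving Bb.

Bb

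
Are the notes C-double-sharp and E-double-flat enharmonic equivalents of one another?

C## is pitch class 2; Ebb is pitch class 2.
All spellings map to pitch class 2, so they are enharmonically equivalent.

Yes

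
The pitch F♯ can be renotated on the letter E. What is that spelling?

F# is pitch class 6. The letter E alone is pitch class 4.
To reach pitch class 6 from E requires an offset of +2 semitones, i.e. double sharp: E##.

E##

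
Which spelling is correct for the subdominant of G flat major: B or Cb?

Each scale degree takes a distinct letter name. Degree 4 of a scale on G must use the letter C.
Cb and B are enharmonically the same pitch, but only Cb uses the letter C, so it is the correct spelling here.

Cb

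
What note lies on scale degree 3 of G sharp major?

B#

The G# major scale runs G# A# B# C# D# E# F##.
Degree 3 is B#.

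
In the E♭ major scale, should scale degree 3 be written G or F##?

G

Each scale degree takes a distinct letter name. Degree 3 of a scale on E must use the letter G.
G and F## are enharmonically the same pitch, but only G uses the letter G, so it is the correct spelling here.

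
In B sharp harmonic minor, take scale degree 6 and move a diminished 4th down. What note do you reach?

Scale degree 6 of B# harmonic minor is G#.
A diminished fourth (4 semitones) below G# lands on the letter D, giving D##.

D##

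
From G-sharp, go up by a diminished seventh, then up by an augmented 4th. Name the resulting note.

B

A diminished seventh up from G# is F (letter F, 9 semitones up).
An augmented fourth up from F is B (letter B, 6 semitones up).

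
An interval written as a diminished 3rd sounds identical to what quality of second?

major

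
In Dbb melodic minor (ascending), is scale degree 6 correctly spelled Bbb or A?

Each scale degree takes a distinct letter name. Degree 6 of a scale on D must use the letter B.
Bbb and A are enharmonically the same pitch, but only Bbb uses the letter B, so it is the correct spelling here.

Bbb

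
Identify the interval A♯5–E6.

Counting letters A–B–C–D–E gives a fifth.
A#→E = 6 semitones, 1 narrower than the perfect fifth (7), so diminished.

diminished fifth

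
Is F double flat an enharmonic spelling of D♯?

Yes

Fbb is pitch class 3; D# is pitch class 3.
All spellings map to pitch class 3, so they are enharmonically equivalent.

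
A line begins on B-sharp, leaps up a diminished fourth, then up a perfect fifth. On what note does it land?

B

A diminished fourth up from B# is E (letter E, 4 semitones up).
A perfect fifth up from E is B (letter B, 7 semitones up).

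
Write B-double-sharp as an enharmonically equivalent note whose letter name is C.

B## is pitch class 1. The letter C alone is pitch class 0.
To reach pitch class 1 from C requires an offset of +1 semitone, i.e. sharp: C#.

C#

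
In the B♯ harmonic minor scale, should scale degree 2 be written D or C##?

C##

Each scale degree takes a distinct letter name. Degree 2 of a scale on B must use the letter C.
C## and D are enharmonically the same pitch, but only C## uses the letter C, so it is the correct spelling here.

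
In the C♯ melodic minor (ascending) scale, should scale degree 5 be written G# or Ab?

Each scale degree takes a distinct letter name. Degree 5 of a scale on C must use the letter G.
G# and Ab are enharmonically the same pitch, but only G# uses the letter G, so it is the correct spelling here.

G#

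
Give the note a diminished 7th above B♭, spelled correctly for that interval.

Abb

B up a major seventh is A#, so the target letter is A.
From Bb, a diminished seventh is 9 semitones up: Abb.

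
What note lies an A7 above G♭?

G up a major seventh is F#, so the target letter is F.
From Gb, an augmented seventh is 12 semitones up: F#.

F#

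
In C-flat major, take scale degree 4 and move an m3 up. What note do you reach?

Abb

Scale degree 4 of Cb major is Fb.
A minor third (3 semitones) above Fb lands on the letter A, giving Abb.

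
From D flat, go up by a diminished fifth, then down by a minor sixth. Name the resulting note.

Cb

A diminished fifth up from Db is Abb (letter A, 6 semitones up).
A minor sixth down from Abb is Cb (letter C, 8 semitones down).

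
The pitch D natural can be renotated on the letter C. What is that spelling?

C##

Plain C sits 2 semitones below D, so on the letter C the same pitch needs a double sharp: C##.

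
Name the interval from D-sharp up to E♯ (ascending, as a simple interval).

The letter names run D→E, a span of 1 letter step, so the interval is some kind of second.
D# to E# is 2 semitones. A major second is 2, so 2 makes it major.

major second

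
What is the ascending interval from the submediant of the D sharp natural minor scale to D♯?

major third

The submediant of D# natural minor is B.
B up to D#: letters B→D make it a third; 4 semitones makes it major.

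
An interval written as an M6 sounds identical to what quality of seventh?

diminished

A major sixth spans 9 semitones.
A seventh spanning 9 semitones is diminished (the major seventh is 11).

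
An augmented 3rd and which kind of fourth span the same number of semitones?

perfect

An augmented third spans 5 semitones.
A fourth spanning 5 semitones is perfect (the perfect fourth is 5).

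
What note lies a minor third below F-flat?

A third below F lands on the letter D.
A minor third spans 3 semitones, so Fb moves to pitch class 1. On the letter D that is Db.

Db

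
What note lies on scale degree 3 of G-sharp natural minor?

B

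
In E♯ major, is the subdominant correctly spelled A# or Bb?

A#

Each scale degree takes a distinct letter name. Degree 4 of a scale on E must use the letter A.
A# and Bb are enharmonically the same pitch, but only A# uses the letter A, so it is the correct spelling here.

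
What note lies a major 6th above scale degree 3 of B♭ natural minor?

Scale degree 3 of Bb natural minor is Db.
A major sixth (9 semitones) above Db lands on the letter B, giving Bb.

Bb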